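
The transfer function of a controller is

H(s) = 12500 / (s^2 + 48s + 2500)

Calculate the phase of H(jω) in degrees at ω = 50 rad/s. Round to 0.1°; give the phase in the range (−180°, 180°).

At s = jω = j50:
quadratic: (j50)² + 48·j50 + 2500 = 0 + j2400 → |·| ≈ 2400, ∠ ≈ 90.00°
∠H = 0.00° − 90.00° = -90.00°

-90.0°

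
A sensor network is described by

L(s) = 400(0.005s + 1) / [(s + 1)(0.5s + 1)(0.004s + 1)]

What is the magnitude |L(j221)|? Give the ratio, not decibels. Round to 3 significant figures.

0.0183

At ω = 221 rad/s:
zero (1 + j221·0.005) = 1 + j1.105 → |·| ≈ 1.4903, ∠ ≈ 47.86°
pole (1 + j221·1) = 1 + j221 → |·| ≈ 221, ∠ ≈ 89.74°
pole (1 + j221·0.5) = 1 + j110.5 → |·| ≈ 110.5, ∠ ≈ 89.48°
pole (1 + j221·0.004) = 1 + j0.884 → |·| ≈ 1.3347, ∠ ≈ 41.48°
|L| = 400 · 1.4903 / (221 · 110.5 · 1.3347) ≈ 0.018289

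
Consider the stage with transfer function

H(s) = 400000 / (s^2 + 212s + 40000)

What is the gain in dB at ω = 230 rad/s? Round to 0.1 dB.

18.0 dB

At s = jω = j230:
quadratic: (j230)² + 212·j230 + 40000 = -12900 + j48760 → |·| ≈ 50438, ∠ ≈ 104.82°
|H| = 400000 / 50438 ≈ 7.9305
Gain = 20 log₁₀(7.9305) ≈ 17.99 dB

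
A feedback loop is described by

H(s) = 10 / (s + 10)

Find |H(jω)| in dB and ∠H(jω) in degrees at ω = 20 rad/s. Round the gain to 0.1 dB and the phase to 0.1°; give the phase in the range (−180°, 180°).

-7.0 dB, -63.4°

Substitute s = j20:
Numerator: 10 = 10 + j0
Denominator: (j20) + 10 = 10 + j20
|N| = √(10² + 0²) ≈ 10, ∠N ≈ 0.00°
|D| = √(10² + 20²) ≈ 22.361, ∠D ≈ 63.43°
|H| = 10 / 22.361 ≈ 0.44721
Gain = 20 log₁₀(0.44721) ≈ -6.99 dB
∠H = 0.00° − 63.43° = -63.43°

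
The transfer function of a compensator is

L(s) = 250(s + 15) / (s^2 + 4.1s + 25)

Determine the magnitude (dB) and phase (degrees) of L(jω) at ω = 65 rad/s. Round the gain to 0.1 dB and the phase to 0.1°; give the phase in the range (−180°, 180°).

12.0 dB, -99.4°

At s = jω = j65:
zero (s+15): 15 + j65 → |·| = √(15²+65²) = √4450 ≈ 66.708, ∠ = arctan(65/15) ≈ 77.01°
quadratic: (j65)² + 4.1·j65 + 25 = -4200 + j266.5 → |·| ≈ 4208.4, ∠ ≈ 176.37°
|L| = 250 · 66.708 / 4208.4 ≈ 3.9628
Gain = 20 log₁₀(3.9628) ≈ 11.96 dB
∠L = 77.01° − 176.37° = -99.36°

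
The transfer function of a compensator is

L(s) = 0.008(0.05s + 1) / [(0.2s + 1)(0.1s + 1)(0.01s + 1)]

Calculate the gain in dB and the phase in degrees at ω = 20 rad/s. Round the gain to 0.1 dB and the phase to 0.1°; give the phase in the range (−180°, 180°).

-58.4 dB, -105.7°

At ω = 20 rad/s:
zero (1 + j20·0.05) = 1 + j1 → |·| ≈ 1.4142, ∠ ≈ 45.00°
pole (1 + j20·0.2) = 1 + j4 → |·| ≈ 4.1231, ∠ ≈ 75.96°
pole (1 + j20·0.1) = 1 + j2 → |·| ≈ 2.2361, ∠ ≈ 63.43°
pole (1 + j20·0.01) = 1 + j0.2 → |·| ≈ 1.0198, ∠ ≈ 11.31°
|L| = 0.008 · 1.4142 / (4.1231 · 2.2361 · 1.0198) ≈ 0.0012033
Gain = 20 log₁₀(0.0012033) ≈ -58.39 dB
∠L = (45.00°) − (75.96° + 63.43° + 11.31°) = -105.70°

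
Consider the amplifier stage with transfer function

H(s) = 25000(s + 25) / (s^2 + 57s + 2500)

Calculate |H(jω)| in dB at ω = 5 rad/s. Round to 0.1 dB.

48.2 dB

At s = jω = j5:
zero (s+25): 25 + j5 → |·| = √(25²+5²) = √650 ≈ 25.495, ∠ = arctan(5/25) ≈ 11.31°
quadratic: (j5)² + 57·j5 + 2500 = 2475 + j285 → |·| ≈ 2491.4, ∠ ≈ 6.57°
|H| = 25000 · 25.495 / 2491.4 ≈ 255.83
Gain = 20 log₁₀(255.83) ≈ 48.16 dB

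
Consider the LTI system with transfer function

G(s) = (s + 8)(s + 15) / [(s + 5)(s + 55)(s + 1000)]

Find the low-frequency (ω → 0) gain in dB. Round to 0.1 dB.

-67.2 dB

G(0) = 1·8·15 / (5·55·1000) ≈ 0.00043636
20 log₁₀(0.00043636) ≈ -67.20 dB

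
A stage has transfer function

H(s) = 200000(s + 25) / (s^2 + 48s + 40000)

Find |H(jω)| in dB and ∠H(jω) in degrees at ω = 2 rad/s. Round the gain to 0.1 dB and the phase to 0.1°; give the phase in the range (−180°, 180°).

42.0 dB, 4.4°

At s = jω = j2:
zero (s+25): 25 + j2 → |·| = √(25²+2²) = √629 ≈ 25.08, ∠ = arctan(2/25) ≈ 4.57°
quadratic: (j2)² + 48·j2 + 40000 = 39996 + j96 → |·| ≈ 39996, ∠ ≈ 0.14°
|H| = 200000 · 25.08 / 39996 ≈ 125.41
Gain = 20 log₁₀(125.41) ≈ 41.97 dB
∠H = 4.57° − 0.14° = 4.43°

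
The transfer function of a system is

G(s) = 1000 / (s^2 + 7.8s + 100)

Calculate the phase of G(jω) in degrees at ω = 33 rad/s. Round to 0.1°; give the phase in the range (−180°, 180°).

-165.4°

At s = jω = j33:
quadratic: (j33)² + 7.8·j33 + 100 = -989 + j257.4 → |·| ≈ 1021.9, ∠ ≈ 165.41°
∠G = 0.00° − 165.41° = -165.41°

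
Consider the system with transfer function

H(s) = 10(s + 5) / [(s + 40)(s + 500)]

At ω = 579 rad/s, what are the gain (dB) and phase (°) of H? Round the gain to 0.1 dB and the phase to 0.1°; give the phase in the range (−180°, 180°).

At s = jω = j579:
zero (s+5): 5 + j579 → |·| = √(5²+579²) = √335266 ≈ 579.02, ∠ = arctan(579/5) ≈ 89.51°
pole (s+40): 40 + j579 → |·| = √(40²+579²) = √336841 ≈ 580.38, ∠ = arctan(579/40) ≈ 86.05°
pole (s+500): 500 + j579 → |·| = √(500²+579²) = √585241 ≈ 765.01, ∠ = arctan(579/500) ≈ 49.19°
|H| = 10 · 579.02 / 4.44e+05 ≈ 0.013041
Gain = 20 log₁₀(0.013041) ≈ -37.69 dB
∠H = 89.51° − 135.24° = -45.73°

-37.7 dB, -45.7°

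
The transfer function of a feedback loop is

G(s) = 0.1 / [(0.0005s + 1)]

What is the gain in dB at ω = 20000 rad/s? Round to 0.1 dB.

At ω = 20000 rad/s:
pole (1 + j20000·0.0005) = 1 + j10 → |·| ≈ 10.05, ∠ ≈ 84.29°
|G| = 0.1 · 1 / (10.05) ≈ 0.0099502
Gain = 20 log₁₀(0.0099502) ≈ -40.04 dB

-40.0 dB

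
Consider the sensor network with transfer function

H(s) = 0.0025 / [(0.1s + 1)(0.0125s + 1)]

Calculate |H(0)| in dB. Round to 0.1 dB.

H(0) = 0.0025 · 1 / 1 = 0.0025
20 log₁₀(0.0025) ≈ -52.04 dB

-52.0 dB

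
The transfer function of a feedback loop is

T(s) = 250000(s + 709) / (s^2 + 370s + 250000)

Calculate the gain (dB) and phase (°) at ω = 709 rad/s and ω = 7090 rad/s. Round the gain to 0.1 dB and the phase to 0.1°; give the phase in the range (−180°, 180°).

ω = 709: 56.8 dB, -88.9°; ω = 7090: 31.0 dB, -92.7°

At s = jω = j709:
zero (s+709): 709 + j709 → |·| = √(709²+709²) = √1005362 ≈ 1002.7, ∠ = arctan(709/709) ≈ 45.00°
quadratic: (j709)² + 370·j709 + 250000 = -252681 + j262330 → |·| ≈ 3.6423e+05, ∠ ≈ 133.93°
|T| = 250000 · 1002.7 / 3.6423e+05 ≈ 688.23
Gain = 20 log₁₀(688.23) ≈ 56.75 dB
∠T = 45.00° − 133.93° = -88.93°

At s = jω = j7090:
zero (s+709): 709 + j7090 → |·| = √(709²+7090²) = √50770781 ≈ 7125.4, ∠ = arctan(7090/709) ≈ 84.29°
quadratic: (j7090)² + 370·j7090 + 250000 = -50018100 + j2623300 → |·| ≈ 5.0087e+07, ∠ ≈ 177.00°
|T| = 250000 · 7125.4 / 5.0087e+07 ≈ 35.565
Gain = 20 log₁₀(35.565) ≈ 31.02 dB
∠T = 84.29° − 177.00° = -92.71°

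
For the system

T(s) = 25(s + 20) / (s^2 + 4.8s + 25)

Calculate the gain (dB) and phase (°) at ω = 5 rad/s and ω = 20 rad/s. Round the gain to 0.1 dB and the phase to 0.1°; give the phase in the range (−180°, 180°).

ω = 5: 26.6 dB, -76.0°; ω = 20: 5.2 dB, -120.6°

At s = jω = j5:
zero (s+20): 20 + j5 → |·| = √(20²+5²) = √425 ≈ 20.616, ∠ = arctan(5/20) ≈ 14.04°
quadratic: (j5)² + 4.8·j5 + 25 = 0 + j24 → |·| ≈ 24, ∠ ≈ 90.00°
|T| = 25 · 20.616 / 24 ≈ 21.475
Gain = 20 log₁₀(21.475) ≈ 26.64 dB
∠T = 14.04° − 90.00° = -75.96°

At s = jω = j20:
zero (s+20): 20 + j20 → |·| = √(20²+20²) = √800 ≈ 28.284, ∠ = arctan(20/20) ≈ 45.00°
quadratic: (j20)² + 4.8·j20 + 25 = -375 + j96 → |·| ≈ 387.09, ∠ ≈ 165.64°
|T| = 25 · 28.284 / 387.09 ≈ 1.8267
Gain = 20 log₁₀(1.8267) ≈ 5.23 dB
∠T = 45.00° − 165.64° = -120.64°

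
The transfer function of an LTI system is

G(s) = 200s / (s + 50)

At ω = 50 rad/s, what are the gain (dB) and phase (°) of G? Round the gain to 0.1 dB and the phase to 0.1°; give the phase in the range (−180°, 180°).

43.0 dB, 45.0°

At s = jω = j50:
zero at origin: s = j50 → |·| = 50, ∠ = 90.00°
pole (s+50): 50 + j50 → |·| = √(50²+50²) = √5000 ≈ 70.711, ∠ = arctan(50/50) ≈ 45.00°
|G| = 200 · 50 / 70.711 ≈ 141.42
Gain = 20 log₁₀(141.42) ≈ 43.01 dB
∠G = 90.00° − 45.00° = 45.00°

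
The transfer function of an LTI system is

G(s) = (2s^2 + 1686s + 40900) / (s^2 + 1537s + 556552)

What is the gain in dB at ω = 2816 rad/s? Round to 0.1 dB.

Substitute s = j2816:
Numerator: 2(j2816)^2 + 1686(j2816) + 40900 = -15818812 + j4747776
Denominator: (j2816)^2 + 1537(j2816) + 556552 = -7373304 + j4328192
|N| = √(15818812² + 4747776²) ≈ 1.6516e+07, ∠N ≈ 163.29°
|D| = √(7373304² + 4328192²) ≈ 8.5498e+06, ∠D ≈ 149.59°
|G| = 1.6516e+07 / 8.5498e+06 ≈ 1.9317
Gain = 20 log₁₀(1.9317) ≈ 5.72 dB

5.7 dB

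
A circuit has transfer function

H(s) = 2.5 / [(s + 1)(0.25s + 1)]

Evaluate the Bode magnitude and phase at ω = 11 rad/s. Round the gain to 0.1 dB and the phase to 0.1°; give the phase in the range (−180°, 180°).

-22.2 dB, -154.8°

At ω = 11 rad/s:
pole (1 + j11·1) = 1 + j11 → |·| ≈ 11.045, ∠ ≈ 84.81°
pole (1 + j11·0.25) = 1 + j2.75 → |·| ≈ 2.9262, ∠ ≈ 70.02°
|H| = 2.5 · 1 / (11.045 · 2.9262) ≈ 0.077352
Gain = 20 log₁₀(0.077352) ≈ -22.23 dB
∠H = (0°) − (84.81° + 70.02°) = -154.83°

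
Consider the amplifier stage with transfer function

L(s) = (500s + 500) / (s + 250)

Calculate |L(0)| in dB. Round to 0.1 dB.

6.0 dB

L(0) = 500 / 250 = 2
20 log₁₀(2) ≈ 6.02 dB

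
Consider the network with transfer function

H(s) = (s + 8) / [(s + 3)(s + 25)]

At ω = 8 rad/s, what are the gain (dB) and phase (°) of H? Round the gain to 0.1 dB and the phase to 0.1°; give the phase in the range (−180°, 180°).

-25.9 dB, -42.2°

At s = jω = j8:
zero (s+8): 8 + j8 → |·| = √(8²+8²) = √128 ≈ 11.314, ∠ = arctan(8/8) ≈ 45.00°
pole (s+3): 3 + j8 → |·| = √(3²+8²) = √73 ≈ 8.544, ∠ = arctan(8/3) ≈ 69.44°
pole (s+25): 25 + j8 → |·| = √(25²+8²) = √689 ≈ 26.249, ∠ = arctan(8/25) ≈ 17.74°
|H| = 1 · 11.314 / 224.27 ≈ 0.050448
Gain = 20 log₁₀(0.050448) ≈ -25.94 dB
∠H = 45.00° − 87.18° = -42.18°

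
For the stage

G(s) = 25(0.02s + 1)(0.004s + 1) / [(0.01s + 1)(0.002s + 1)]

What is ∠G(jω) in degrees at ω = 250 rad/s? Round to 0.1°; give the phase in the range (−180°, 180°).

28.9°

At ω = 250 rad/s:
zero (1 + j250·0.02) = 1 + j5 → |·| ≈ 5.099, ∠ ≈ 78.69°
zero (1 + j250·0.004) = 1 + j1 → |·| ≈ 1.4142, ∠ ≈ 45.00°
pole (1 + j250·0.01) = 1 + j2.5 → |·| ≈ 2.6926, ∠ ≈ 68.20°
pole (1 + j250·0.002) = 1 + j0.5 → |·| ≈ 1.118, ∠ ≈ 26.57°
∠G = (78.69° + 45.00°) − (68.20° + 26.57°) = 28.92°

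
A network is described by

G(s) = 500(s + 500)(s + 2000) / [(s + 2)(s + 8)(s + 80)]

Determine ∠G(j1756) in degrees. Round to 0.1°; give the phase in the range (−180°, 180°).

-151.7°

At s = jω = j1756:
zero (s+500): 500 + j1756 → |·| = √(500²+1756²) = √3333536 ≈ 1825.8, ∠ = arctan(1756/500) ≈ 74.11°
zero (s+2000): 2000 + j1756 → |·| = √(2000²+1756²) = √7083536 ≈ 2661.5, ∠ = arctan(1756/2000) ≈ 41.28°
pole (s+2): 2 + j1756 → |·| = √(2²+1756²) = √3083540 ≈ 1756, ∠ = arctan(1756/2) ≈ 89.93°
pole (s+8): 8 + j1756 → |·| = √(8²+1756²) = √3083600 ≈ 1756, ∠ = arctan(1756/8) ≈ 89.74°
pole (s+80): 80 + j1756 → |·| = √(80²+1756²) = √3089936 ≈ 1757.8, ∠ = arctan(1756/80) ≈ 87.39°
∠G = 115.39° − 267.06° = -151.67°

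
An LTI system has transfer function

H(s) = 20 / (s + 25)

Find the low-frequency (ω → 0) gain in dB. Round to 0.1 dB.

-1.9 dB

H(0) = 20 / 25 = 0.8
20 log₁₀(0.8) ≈ -1.94 dB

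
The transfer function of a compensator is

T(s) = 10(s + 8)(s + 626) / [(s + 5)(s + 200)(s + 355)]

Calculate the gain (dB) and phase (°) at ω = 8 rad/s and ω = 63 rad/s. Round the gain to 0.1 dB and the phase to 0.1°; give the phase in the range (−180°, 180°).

ω = 8: -19.5 dB, -15.8°; ω = 63: -21.6 dB, -24.5°

At s = jω = j8:
zero (s+8): 8 + j8 → |·| = √(8²+8²) = √128 ≈ 11.314, ∠ = arctan(8/8) ≈ 45.00°
zero (s+626): 626 + j8 → |·| = √(626²+8²) = √391940 ≈ 626.05, ∠ = arctan(8/626) ≈ 0.73°
pole (s+5): 5 + j8 → |·| = √(5²+8²) = √89 ≈ 9.434, ∠ = arctan(8/5) ≈ 57.99°
pole (s+200): 200 + j8 → |·| = √(200²+8²) = √40064 ≈ 200.16, ∠ = arctan(8/200) ≈ 2.29°
pole (s+355): 355 + j8 → |·| = √(355²+8²) = √126089 ≈ 355.09, ∠ = arctan(8/355) ≈ 1.29°
|T| = 10 · 7083.1 / 6.7052e+05 ≈ 0.10564
Gain = 20 log₁₀(0.10564) ≈ -19.52 dB
∠T = 45.73° − 61.57° = -15.84°

At s = jω = j63:
zero (s+8): 8 + j63 → |·| = √(8²+63²) = √4033 ≈ 63.506, ∠ = arctan(63/8) ≈ 82.76°
zero (s+626): 626 + j63 → |·| = √(626²+63²) = √395845 ≈ 629.16, ∠ = arctan(63/626) ≈ 5.75°
pole (s+5): 5 + j63 → |·| = √(5²+63²) = √3994 ≈ 63.198, ∠ = arctan(63/5) ≈ 85.46°
pole (s+200): 200 + j63 → |·| = √(200²+63²) = √43969 ≈ 209.69, ∠ = arctan(63/200) ≈ 17.48°
pole (s+355): 355 + j63 → |·| = √(355²+63²) = √129994 ≈ 360.55, ∠ = arctan(63/355) ≈ 10.06°
|T| = 10 · 39955 / 4.778e+06 ≈ 0.083623
Gain = 20 log₁₀(0.083623) ≈ -21.55 dB
∠T = 88.51° − 113.00° = -24.49°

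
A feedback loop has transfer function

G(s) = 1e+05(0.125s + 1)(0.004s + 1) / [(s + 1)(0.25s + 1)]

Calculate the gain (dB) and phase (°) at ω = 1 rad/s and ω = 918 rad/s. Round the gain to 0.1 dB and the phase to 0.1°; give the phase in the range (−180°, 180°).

ω = 1: 96.8 dB, -51.7°; ω = 918: 46.3 dB, -15.4°

At ω = 1 rad/s:
zero (1 + j1·0.125) = 1 + j0.125 → |·| ≈ 1.0078, ∠ ≈ 7.13°
zero (1 + j1·0.004) = 1 + j0.004 → |·| ≈ 1, ∠ ≈ 0.23°
pole (1 + j1·1) = 1 + j1 → |·| ≈ 1.4142, ∠ ≈ 45.00°
pole (1 + j1·0.25) = 1 + j0.25 → |·| ≈ 1.0308, ∠ ≈ 14.04°
|G| = 1e+05 · 1.0078 · 1 / (1.4142 · 1.0308) ≈ 69134
Gain = 20 log₁₀(69134) ≈ 96.79 dB
∠G = (7.13° + 0.23°) − (45.00° + 14.04°) = -51.68°

At ω = 918 rad/s:
zero (1 + j918·0.125) = 1 + j114.75 → |·| ≈ 114.75, ∠ ≈ 89.50°
zero (1 + j918·0.004) = 1 + j3.672 → |·| ≈ 3.8057, ∠ ≈ 74.77°
pole (1 + j918·1) = 1 + j918 → |·| ≈ 918, ∠ ≈ 89.94°
pole (1 + j918·0.25) = 1 + j229.5 → |·| ≈ 229.5, ∠ ≈ 89.75°
|G| = 1e+05 · 114.75 · 3.8057 / (918 · 229.5) ≈ 207.28
Gain = 20 log₁₀(207.28) ≈ 46.33 dB
∠G = (89.50° + 74.77°) − (89.94° + 89.75°) = -15.42°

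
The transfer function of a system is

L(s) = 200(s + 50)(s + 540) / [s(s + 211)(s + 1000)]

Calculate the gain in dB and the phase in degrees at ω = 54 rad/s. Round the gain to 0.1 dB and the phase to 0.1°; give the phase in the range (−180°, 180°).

-3.4 dB, -54.5°

At s = jω = j54:
zero (s+50): 50 + j54 → |·| = √(50²+54²) = √5416 ≈ 73.593, ∠ = arctan(54/50) ≈ 47.20°
zero (s+540): 540 + j54 → |·| = √(540²+54²) = √294516 ≈ 542.69, ∠ = arctan(54/540) ≈ 5.71°
pole (s+211): 211 + j54 → |·| = √(211²+54²) = √47437 ≈ 217.8, ∠ = arctan(54/211) ≈ 14.36°
pole (s+1000): 1000 + j54 → |·| = √(1000²+54²) = √1002916 ≈ 1001.5, ∠ = arctan(54/1000) ≈ 3.09°
pole at origin: |s| = 54, ∠ = 90.00° (in denominator)
|L| = 200 · 39938 / 1.1779e+07 ≈ 0.67812
Gain = 20 log₁₀(0.67812) ≈ -3.37 dB
∠L = 52.91° − 107.45° = -54.54°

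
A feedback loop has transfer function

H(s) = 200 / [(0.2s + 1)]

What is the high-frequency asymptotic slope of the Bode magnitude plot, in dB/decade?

-20 dB/decade

Each pole contributes −20 dB/decade at high frequency; each zero contributes +20 dB/decade.
Net: 0 zero(s) − 1 pole(s) → -20 dB/decade.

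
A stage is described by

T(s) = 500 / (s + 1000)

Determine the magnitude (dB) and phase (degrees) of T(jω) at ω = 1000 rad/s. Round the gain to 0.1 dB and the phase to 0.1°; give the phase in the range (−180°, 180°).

-9.0 dB, -45.0°

At s = jω = j1000:
pole (s+1000): 1000 + j1000 → |·| = √(1000²+1000²) = √2000000 ≈ 1414.2, ∠ = arctan(1000/1000) ≈ 45.00°
|T| = 500 / 1414.2 ≈ 0.35356
Gain = 20 log₁₀(0.35356) ≈ -9.03 dB
∠T = 0.00° − 45.00° = -45.00°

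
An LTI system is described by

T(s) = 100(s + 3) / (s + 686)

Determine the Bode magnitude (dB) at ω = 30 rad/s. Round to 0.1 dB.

At s = jω = j30:
zero (s+3): 3 + j30 → |·| = √(3²+30²) = √909 ≈ 30.15, ∠ = arctan(30/3) ≈ 84.29°
pole (s+686): 686 + j30 → |·| = √(686²+30²) = √471496 ≈ 686.66, ∠ = arctan(30/686) ≈ 2.50°
|T| = 100 · 30.15 / 686.66 ≈ 4.3908
Gain = 20 log₁₀(4.3908) ≈ 12.85 dB

12.9 dB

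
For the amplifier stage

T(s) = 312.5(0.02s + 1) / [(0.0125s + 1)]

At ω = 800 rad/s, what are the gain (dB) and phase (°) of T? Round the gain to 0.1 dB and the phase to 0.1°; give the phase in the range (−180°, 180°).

At ω = 800 rad/s:
zero (1 + j800·0.02) = 1 + j16 → |·| ≈ 16.031, ∠ ≈ 86.42°
pole (1 + j800·0.0125) = 1 + j10 → |·| ≈ 10.05, ∠ ≈ 84.29°
|T| = 312.5 · 16.031 / (10.05) ≈ 498.48
Gain = 20 log₁₀(498.48) ≈ 53.95 dB
∠T = (86.42°) − (84.29°) = 2.13°

54.0 dB, 2.1°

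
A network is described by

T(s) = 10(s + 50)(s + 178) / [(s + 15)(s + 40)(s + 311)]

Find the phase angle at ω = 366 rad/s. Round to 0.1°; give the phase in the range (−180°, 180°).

-74.8°

At s = jω = j366:
zero (s+50): 50 + j366 → |·| = √(50²+366²) = √136456 ≈ 369.4, ∠ = arctan(366/50) ≈ 82.22°
zero (s+178): 178 + j366 → |·| = √(178²+366²) = √165640 ≈ 406.99, ∠ = arctan(366/178) ≈ 64.06°
pole (s+15): 15 + j366 → |·| = √(15²+366²) = √134181 ≈ 366.31, ∠ = arctan(366/15) ≈ 87.65°
pole (s+40): 40 + j366 → |·| = √(40²+366²) = √135556 ≈ 368.18, ∠ = arctan(366/40) ≈ 83.76°
pole (s+311): 311 + j366 → |·| = √(311²+366²) = √230677 ≈ 480.29, ∠ = arctan(366/311) ≈ 49.64°
∠T = 146.28° − 221.05° = -74.77°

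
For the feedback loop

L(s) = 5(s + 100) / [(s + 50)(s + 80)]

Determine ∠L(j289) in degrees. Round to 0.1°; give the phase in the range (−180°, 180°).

At s = jω = j289:
zero (s+100): 100 + j289 → |·| = √(100²+289²) = √93521 ≈ 305.81, ∠ = arctan(289/100) ≈ 70.91°
pole (s+50): 50 + j289 → |·| = √(50²+289²) = √86021 ≈ 293.29, ∠ = arctan(289/50) ≈ 80.18°
pole (s+80): 80 + j289 → |·| = √(80²+289²) = √89921 ≈ 299.87, ∠ = arctan(289/80) ≈ 74.53°
∠L = 70.91° − 154.71° = -83.80°

-83.8°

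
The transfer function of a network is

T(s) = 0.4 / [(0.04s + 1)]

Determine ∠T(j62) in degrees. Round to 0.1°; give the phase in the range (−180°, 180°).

At ω = 62 rad/s:
pole (1 + j62·0.04) = 1 + j2.48 → |·| ≈ 2.674, ∠ ≈ 68.04°
∠T = (0°) − (68.04°) = -68.04°

-68.0°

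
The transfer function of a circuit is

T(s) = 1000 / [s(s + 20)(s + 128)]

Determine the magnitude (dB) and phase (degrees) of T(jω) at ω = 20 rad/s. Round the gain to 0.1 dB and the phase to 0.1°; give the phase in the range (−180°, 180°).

-37.3 dB, -143.9°

At s = jω = j20:
pole (s+20): 20 + j20 → |·| = √(20²+20²) = √800 ≈ 28.284, ∠ = arctan(20/20) ≈ 45.00°
pole (s+128): 128 + j20 → |·| = √(128²+20²) = √16784 ≈ 129.55, ∠ = arctan(20/128) ≈ 8.88°
pole at origin: |s| = 20, ∠ = 90.00° (in denominator)
|T| = 1000 / 73284 ≈ 0.013646
Gain = 20 log₁₀(0.013646) ≈ -37.30 dB
∠T = 0.00° − 143.88° = -143.88°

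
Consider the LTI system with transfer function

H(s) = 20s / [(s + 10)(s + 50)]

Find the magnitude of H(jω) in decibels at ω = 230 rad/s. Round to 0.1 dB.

At s = jω = j230:
zero at origin: s = j230 → |·| = 230, ∠ = 90.00°
pole (s+10): 10 + j230 → |·| = √(10²+230²) = √53000 ≈ 230.22, ∠ = arctan(230/10) ≈ 87.51°
pole (s+50): 50 + j230 → |·| = √(50²+230²) = √55400 ≈ 235.37, ∠ = arctan(230/50) ≈ 77.74°
|H| = 20 · 230 / 54187 ≈ 0.084891
Gain = 20 log₁₀(0.084891) ≈ -21.42 dB

-21.4 dB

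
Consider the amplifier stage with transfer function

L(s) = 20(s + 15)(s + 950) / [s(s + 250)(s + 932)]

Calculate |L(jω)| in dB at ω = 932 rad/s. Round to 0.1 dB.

At s = jω = j932:
zero (s+15): 15 + j932 → |·| = √(15²+932²) = √868849 ≈ 932.12, ∠ = arctan(932/15) ≈ 89.08°
zero (s+950): 950 + j932 → |·| = √(950²+932²) = √1771124 ≈ 1330.8, ∠ = arctan(932/950) ≈ 44.45°
pole (s+250): 250 + j932 → |·| = √(250²+932²) = √931124 ≈ 964.95, ∠ = arctan(932/250) ≈ 74.98°
pole (s+932): 932 + j932 → |·| = √(932²+932²) = √1737248 ≈ 1318, ∠ = arctan(932/932) ≈ 45.00°
pole at origin: |s| = 932, ∠ = 90.00° (in denominator)
|L| = 20 · 1.2405e+06 / 1.1853e+09 ≈ 0.020931
Gain = 20 log₁₀(0.020931) ≈ -33.58 dB

-33.6 dB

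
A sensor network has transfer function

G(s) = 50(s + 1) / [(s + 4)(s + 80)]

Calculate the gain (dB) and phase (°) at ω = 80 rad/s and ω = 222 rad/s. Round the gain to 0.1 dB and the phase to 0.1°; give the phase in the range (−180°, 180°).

At s = jω = j80:
zero (s+1): 1 + j80 → |·| = √(1²+80²) = √6401 ≈ 80.006, ∠ = arctan(80/1) ≈ 89.28°
pole (s+4): 4 + j80 → |·| = √(4²+80²) = √6416 ≈ 80.1, ∠ = arctan(80/4) ≈ 87.14°
pole (s+80): 80 + j80 → |·| = √(80²+80²) = √12800 ≈ 113.14, ∠ = arctan(80/80) ≈ 45.00°
|G| = 50 · 80.006 / 9062.5 ≈ 0.44141
Gain = 20 log₁₀(0.44141) ≈ -7.10 dB
∠G = 89.28° − 132.14° = -42.86°

At s = jω = j222:
zero (s+1): 1 + j222 → |·| = √(1²+222²) = √49285 ≈ 222, ∠ = arctan(222/1) ≈ 89.74°
pole (s+4): 4 + j222 → |·| = √(4²+222²) = √49300 ≈ 222.04, ∠ = arctan(222/4) ≈ 88.97°
pole (s+80): 80 + j222 → |·| = √(80²+222²) = √55684 ≈ 235.97, ∠ = arctan(222/80) ≈ 70.18°
|G| = 50 · 222 / 52395 ≈ 0.21185
Gain = 20 log₁₀(0.21185) ≈ -13.48 dB
∠G = 89.74° − 159.15° = -69.41°

ω = 80: -7.1 dB, -42.9°; ω = 222: -13.5 dB, -69.4°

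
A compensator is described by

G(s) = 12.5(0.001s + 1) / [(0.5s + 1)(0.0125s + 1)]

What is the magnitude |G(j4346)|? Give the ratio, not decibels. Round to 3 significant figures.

At ω = 4346 rad/s:
zero (1 + j4346·0.001) = 1 + j4.346 → |·| ≈ 4.4596, ∠ ≈ 77.04°
pole (1 + j4346·0.5) = 1 + j2173 → |·| ≈ 2173, ∠ ≈ 89.97°
pole (1 + j4346·0.0125) = 1 + j54.325 → |·| ≈ 54.334, ∠ ≈ 88.95°
|G| = 12.5 · 4.4596 / (2173 · 54.334) ≈ 0.00047214

0.000472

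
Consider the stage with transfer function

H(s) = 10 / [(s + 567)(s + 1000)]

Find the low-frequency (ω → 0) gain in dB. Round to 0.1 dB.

-95.1 dB

H(0) = 10 / (567·1000) ≈ 1.7637e-05
20 log₁₀(1.7637e-05) ≈ -95.07 dB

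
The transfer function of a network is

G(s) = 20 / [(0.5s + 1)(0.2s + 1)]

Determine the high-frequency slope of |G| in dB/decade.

Each pole contributes −20 dB/decade at high frequency; each zero contributes +20 dB/decade.
Net: 0 zero(s) − 2 pole(s) → -40 dB/decade.

-40 dB/decade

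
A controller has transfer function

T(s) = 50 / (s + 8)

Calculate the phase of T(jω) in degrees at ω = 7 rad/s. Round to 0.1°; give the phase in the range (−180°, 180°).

-41.2°

Substitute s = j7:
Numerator: 50 = 50 + j0
Denominator: (j7) + 8 = 8 + j7
|N| = √(50² + 0²) ≈ 50, ∠N ≈ 0.00°
|D| = √(8² + 7²) ≈ 10.63, ∠D ≈ 41.19°
∠T = 0.00° − 41.19° = -41.19°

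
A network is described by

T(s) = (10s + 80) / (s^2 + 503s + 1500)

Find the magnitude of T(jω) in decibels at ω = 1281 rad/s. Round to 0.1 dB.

-42.8 dB

Substitute s = j1281:
Numerator: 10(j1281) + 80 = 80 + j12810
Denominator: (j1281)^2 + 503(j1281) + 1500 = -1639461 + j644343
|N| = √(80² + 12810²) ≈ 12810, ∠N ≈ 89.64°
|D| = √(1639461² + 644343²) ≈ 1.7615e+06, ∠D ≈ 158.54°
|T| = 12810 / 1.7615e+06 ≈ 0.0072722
Gain = 20 log₁₀(0.0072722) ≈ -42.77 dB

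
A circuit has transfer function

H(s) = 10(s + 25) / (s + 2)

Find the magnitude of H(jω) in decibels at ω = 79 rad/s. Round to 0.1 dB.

At s = jω = j79:
zero (s+25): 25 + j79 → |·| = √(25²+79²) = √6866 ≈ 82.861, ∠ = arctan(79/25) ≈ 72.44°
pole (s+2): 2 + j79 → |·| = √(2²+79²) = √6245 ≈ 79.025, ∠ = arctan(79/2) ≈ 88.55°
|H| = 10 · 82.861 / 79.025 ≈ 10.485
Gain = 20 log₁₀(10.485) ≈ 20.41 dB

20.4 dB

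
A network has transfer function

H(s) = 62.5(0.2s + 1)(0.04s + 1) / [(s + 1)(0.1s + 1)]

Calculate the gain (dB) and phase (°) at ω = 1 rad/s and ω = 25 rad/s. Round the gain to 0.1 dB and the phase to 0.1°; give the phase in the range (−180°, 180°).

ω = 1: 33.0 dB, -37.1°; ω = 25: 16.5 dB, -32.2°

At ω = 1 rad/s:
zero (1 + j1·0.2) = 1 + j0.2 → |·| ≈ 1.0198, ∠ ≈ 11.31°
zero (1 + j1·0.04) = 1 + j0.04 → |·| ≈ 1.0008, ∠ ≈ 2.29°
pole (1 + j1·1) = 1 + j1 → |·| ≈ 1.4142, ∠ ≈ 45.00°
pole (1 + j1·0.1) = 1 + j0.1 → |·| ≈ 1.005, ∠ ≈ 5.71°
|H| = 62.5 · 1.0198 · 1.0008 / (1.4142 · 1.005) ≈ 44.881
Gain = 20 log₁₀(44.881) ≈ 33.04 dB
∠H = (11.31° + 2.29°) − (45.00° + 5.71°) = -37.11°

At ω = 25 rad/s:
zero (1 + j25·0.2) = 1 + j5 → |·| ≈ 5.099, ∠ ≈ 78.69°
zero (1 + j25·0.04) = 1 + j1 → |·| ≈ 1.4142, ∠ ≈ 45.00°
pole (1 + j25·1) = 1 + j25 → |·| ≈ 25.02, ∠ ≈ 87.71°
pole (1 + j25·0.1) = 1 + j2.5 → |·| ≈ 2.6926, ∠ ≈ 68.20°
|H| = 62.5 · 5.099 · 1.4142 / (25.02 · 2.6926) ≈ 6.6899
Gain = 20 log₁₀(6.6899) ≈ 16.51 dB
∠H = (78.69° + 45.00°) − (87.71° + 68.20°) = -32.22°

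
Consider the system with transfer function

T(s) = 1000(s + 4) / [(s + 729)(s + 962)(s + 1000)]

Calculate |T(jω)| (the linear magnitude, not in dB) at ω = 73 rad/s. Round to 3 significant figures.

At s = jω = j73:
zero (s+4): 4 + j73 → |·| = √(4²+73²) = √5345 ≈ 73.11, ∠ = arctan(73/4) ≈ 86.86°
pole (s+729): 729 + j73 → |·| = √(729²+73²) = √536770 ≈ 732.65, ∠ = arctan(73/729) ≈ 5.72°
pole (s+962): 962 + j73 → |·| = √(962²+73²) = √930773 ≈ 964.77, ∠ = arctan(73/962) ≈ 4.34°
pole (s+1000): 1000 + j73 → |·| = √(1000²+73²) = √1005329 ≈ 1002.7, ∠ = arctan(73/1000) ≈ 4.18°
|T| = 1000 · 73.11 / 7.0875e+08 ≈ 0.00010315

0.000103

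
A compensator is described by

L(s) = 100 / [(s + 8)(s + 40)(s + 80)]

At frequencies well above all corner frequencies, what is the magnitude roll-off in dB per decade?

Each pole contributes −20 dB/decade at high frequency; each zero contributes +20 dB/decade.
Net: 0 zero(s) − 3 pole(s) → -60 dB/decade.

-60 dB/decade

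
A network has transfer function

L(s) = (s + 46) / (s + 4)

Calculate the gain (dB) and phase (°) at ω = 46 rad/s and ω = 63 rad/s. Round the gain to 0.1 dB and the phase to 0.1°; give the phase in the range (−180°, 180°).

ω = 46: 3.0 dB, -40.0°; ω = 63: 1.8 dB, -32.5°

Substitute s = j46:
Numerator: (j46) + 46 = 46 + j46
Denominator: (j46) + 4 = 4 + j46
|N| = √(46² + 46²) ≈ 65.054, ∠N ≈ 45.00°
|D| = √(4² + 46²) ≈ 46.174, ∠D ≈ 85.03°
|L| = 65.054 / 46.174 ≈ 1.4089
Gain = 20 log₁₀(1.4089) ≈ 2.98 dB
∠L = 45.00° − 85.03° = -40.03°

Substitute s = j63:
Numerator: (j63) + 46 = 46 + j63
Denominator: (j63) + 4 = 4 + j63
|N| = √(46² + 63²) ≈ 78.006, ∠N ≈ 53.86°
|D| = √(4² + 63²) ≈ 63.127, ∠D ≈ 86.37°
|L| = 78.006 / 63.127 ≈ 1.2357
Gain = 20 log₁₀(1.2357) ≈ 1.84 dB
∠L = 53.86° − 86.37° = -32.51°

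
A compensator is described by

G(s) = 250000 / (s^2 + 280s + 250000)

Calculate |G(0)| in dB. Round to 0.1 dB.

0.0 dB

G(0) = 250000 / 250000 = 1
20 log₁₀(1) ≈ 0.00 dB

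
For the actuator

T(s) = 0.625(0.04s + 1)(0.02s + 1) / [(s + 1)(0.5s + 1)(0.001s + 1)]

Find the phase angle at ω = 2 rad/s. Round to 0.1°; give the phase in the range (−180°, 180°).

At ω = 2 rad/s:
zero (1 + j2·0.04) = 1 + j0.08 → |·| ≈ 1.0032, ∠ ≈ 4.57°
zero (1 + j2·0.02) = 1 + j0.04 → |·| ≈ 1.0008, ∠ ≈ 2.29°
pole (1 + j2·1) = 1 + j2 → |·| ≈ 2.2361, ∠ ≈ 63.43°
pole (1 + j2·0.5) = 1 + j1 → |·| ≈ 1.4142, ∠ ≈ 45.00°
pole (1 + j2·0.001) = 1 + j0.002 → |·| ≈ 1, ∠ ≈ 0.11°
∠T = (4.57° + 2.29°) − (63.43° + 45.00° + 0.11°) = -101.68°

-101.7°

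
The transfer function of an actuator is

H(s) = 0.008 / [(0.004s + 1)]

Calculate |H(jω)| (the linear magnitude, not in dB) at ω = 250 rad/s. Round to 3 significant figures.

0.00566

At ω = 250 rad/s:
pole (1 + j250·0.004) = 1 + j1 → |·| ≈ 1.4142, ∠ ≈ 45.00°
|H| = 0.008 · 1 / (1.4142) ≈ 0.0056569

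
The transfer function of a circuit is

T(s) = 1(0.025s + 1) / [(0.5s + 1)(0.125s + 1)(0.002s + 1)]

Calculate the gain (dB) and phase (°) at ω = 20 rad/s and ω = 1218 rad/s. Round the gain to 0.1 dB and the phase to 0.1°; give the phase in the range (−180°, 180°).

At ω = 20 rad/s:
zero (1 + j20·0.025) = 1 + j0.5 → |·| ≈ 1.118, ∠ ≈ 26.57°
pole (1 + j20·0.5) = 1 + j10 → |·| ≈ 10.05, ∠ ≈ 84.29°
pole (1 + j20·0.125) = 1 + j2.5 → |·| ≈ 2.6926, ∠ ≈ 68.20°
pole (1 + j20·0.002) = 1 + j0.04 → |·| ≈ 1.0008, ∠ ≈ 2.29°
|T| = 1 · 1.118 / (10.05 · 2.6926 · 1.0008) ≈ 0.041282
Gain = 20 log₁₀(0.041282) ≈ -27.68 dB
∠T = (26.57°) − (84.29° + 68.20° + 2.29°) = -128.21°

At ω = 1218 rad/s:
zero (1 + j1218·0.025) = 1 + j30.45 → |·| ≈ 30.466, ∠ ≈ 88.12°
pole (1 + j1218·0.5) = 1 + j609 → |·| ≈ 609, ∠ ≈ 89.91°
pole (1 + j1218·0.125) = 1 + j152.25 → |·| ≈ 152.25, ∠ ≈ 89.62°
pole (1 + j1218·0.002) = 1 + j2.436 → |·| ≈ 2.6333, ∠ ≈ 67.68°
|T| = 1 · 30.466 / (609 · 152.25 · 2.6333) ≈ 0.00012478
Gain = 20 log₁₀(0.00012478) ≈ -78.08 dB
∠T = (88.12°) − (89.91° + 89.62° + 67.68°) = -159.09°

ω = 20: -27.7 dB, -128.2°; ω = 1218: -78.1 dB, -159.1°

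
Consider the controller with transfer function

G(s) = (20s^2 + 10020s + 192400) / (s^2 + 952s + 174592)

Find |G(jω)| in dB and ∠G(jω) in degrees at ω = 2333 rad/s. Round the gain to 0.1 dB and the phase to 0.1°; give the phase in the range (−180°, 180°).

Substitute s = j2333:
Numerator: 20(j2333)^2 + 10020(j2333) + 192400 = -108665380 + j23376660
Denominator: (j2333)^2 + 952(j2333) + 174592 = -5268297 + j2221016
|N| = √(108665380² + 23376660²) ≈ 1.1115e+08, ∠N ≈ 167.86°
|D| = √(5268297² + 2221016²) ≈ 5.7173e+06, ∠D ≈ 157.14°
|G| = 1.1115e+08 / 5.7173e+06 ≈ 19.441
Gain = 20 log₁₀(19.441) ≈ 25.77 dB
∠G = 167.86° − 157.14° = 10.72°

25.8 dB, 10.7°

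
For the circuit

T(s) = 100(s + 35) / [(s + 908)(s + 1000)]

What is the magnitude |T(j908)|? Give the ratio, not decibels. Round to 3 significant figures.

0.0524

At s = jω = j908:
zero (s+35): 35 + j908 → |·| = √(35²+908²) = √825689 ≈ 908.67, ∠ = arctan(908/35) ≈ 87.79°
pole (s+908): 908 + j908 → |·| = √(908²+908²) = √1648928 ≈ 1284.1, ∠ = arctan(908/908) ≈ 45.00°
pole (s+1000): 1000 + j908 → |·| = √(1000²+908²) = √1824464 ≈ 1350.7, ∠ = arctan(908/1000) ≈ 42.24°
|T| = 100 · 908.67 / 1.7344e+06 ≈ 0.052391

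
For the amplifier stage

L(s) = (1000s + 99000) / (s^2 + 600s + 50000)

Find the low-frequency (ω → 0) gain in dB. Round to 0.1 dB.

5.9 dB

L(0) = 99000 / 50000 = 1.98
20 log₁₀(1.98) ≈ 5.93 dB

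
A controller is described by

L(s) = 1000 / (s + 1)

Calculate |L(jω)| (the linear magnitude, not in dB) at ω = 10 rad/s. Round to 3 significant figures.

99.5

Substitute s = j10:
Numerator: 1000 = 1000 + j0
Denominator: (j10) + 1 = 1 + j10
|N| = √(1000² + 0²) ≈ 1000, ∠N ≈ 0.00°
|D| = √(1² + 10²) ≈ 10.05, ∠D ≈ 84.29°
|L| = 1000 / 10.05 ≈ 99.502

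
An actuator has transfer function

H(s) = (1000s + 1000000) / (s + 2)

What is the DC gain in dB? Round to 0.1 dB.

114.0 dB

H(0) = 1000000 / 2 = 5e+05
20 log₁₀(5e+05) ≈ 113.98 dB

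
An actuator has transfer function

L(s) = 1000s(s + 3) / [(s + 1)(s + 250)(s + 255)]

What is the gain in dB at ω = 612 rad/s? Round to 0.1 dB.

2.9 dB

At s = jω = j612:
zero (s+3): 3 + j612 → |·| = √(3²+612²) = √374553 ≈ 612.01, ∠ = arctan(612/3) ≈ 89.72°
zero at origin: s = j612 → |·| = 612, ∠ = 90.00°
pole (s+1): 1 + j612 → |·| = √(1²+612²) = √374545 ≈ 612, ∠ = arctan(612/1) ≈ 89.91°
pole (s+250): 250 + j612 → |·| = √(250²+612²) = √437044 ≈ 661.09, ∠ = arctan(612/250) ≈ 67.78°
pole (s+255): 255 + j612 → |·| = √(255²+612²) = √439569 ≈ 663, ∠ = arctan(612/255) ≈ 67.38°
|L| = 1000 · 3.7455e+05 / 2.6824e+08 ≈ 1.3963
Gain = 20 log₁₀(1.3963) ≈ 2.90 dB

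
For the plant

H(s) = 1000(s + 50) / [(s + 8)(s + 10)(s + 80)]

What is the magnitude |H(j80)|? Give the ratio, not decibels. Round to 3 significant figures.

0.129

At s = jω = j80:
zero (s+50): 50 + j80 → |·| = √(50²+80²) = √8900 ≈ 94.34, ∠ = arctan(80/50) ≈ 57.99°
pole (s+8): 8 + j80 → |·| = √(8²+80²) = √6464 ≈ 80.399, ∠ = arctan(80/8) ≈ 84.29°
pole (s+10): 10 + j80 → |·| = √(10²+80²) = √6500 ≈ 80.623, ∠ = arctan(80/10) ≈ 82.87°
pole (s+80): 80 + j80 → |·| = √(80²+80²) = √12800 ≈ 113.14, ∠ = arctan(80/80) ≈ 45.00°
|H| = 1000 · 94.34 / 7.3337e+05 ≈ 0.12864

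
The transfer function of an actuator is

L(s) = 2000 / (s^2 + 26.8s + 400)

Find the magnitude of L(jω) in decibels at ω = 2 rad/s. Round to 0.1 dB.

At s = jω = j2:
quadratic: (j2)² + 26.8·j2 + 400 = 396 + j53.6 → |·| ≈ 399.61, ∠ ≈ 7.71°
|L| = 2000 / 399.61 ≈ 5.0049
Gain = 20 log₁₀(5.0049) ≈ 13.99 dB

14.0 dB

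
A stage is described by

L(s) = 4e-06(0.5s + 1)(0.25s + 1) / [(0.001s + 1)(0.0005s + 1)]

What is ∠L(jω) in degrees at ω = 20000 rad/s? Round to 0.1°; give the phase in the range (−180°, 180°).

At ω = 20000 rad/s:
zero (1 + j20000·0.5) = 1 + j10000 → |·| ≈ 10000, ∠ ≈ 89.99°
zero (1 + j20000·0.25) = 1 + j5000 → |·| ≈ 5000, ∠ ≈ 89.99°
pole (1 + j20000·0.001) = 1 + j20 → |·| ≈ 20.025, ∠ ≈ 87.14°
pole (1 + j20000·0.0005) = 1 + j10 → |·| ≈ 10.05, ∠ ≈ 84.29°
∠L = (89.99° + 89.99°) − (87.14° + 84.29°) = 8.55°

8.6°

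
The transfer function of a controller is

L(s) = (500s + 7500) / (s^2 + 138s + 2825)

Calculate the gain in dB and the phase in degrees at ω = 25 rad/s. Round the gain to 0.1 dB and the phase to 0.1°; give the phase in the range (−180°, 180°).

Substitute s = j25:
Numerator: 500(j25) + 7500 = 7500 + j12500
Denominator: (j25)^2 + 138(j25) + 2825 = 2200 + j3450
|N| = √(7500² + 12500²) ≈ 14577, ∠N ≈ 59.04°
|D| = √(2200² + 3450²) ≈ 4091.8, ∠D ≈ 57.48°
|L| = 14577 / 4091.8 ≈ 3.5625
Gain = 20 log₁₀(3.5625) ≈ 11.04 dB
∠L = 59.04° − 57.48° = 1.56°

11.0 dB, 1.6°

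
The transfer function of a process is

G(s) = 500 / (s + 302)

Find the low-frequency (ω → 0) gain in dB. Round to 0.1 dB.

4.4 dB

G(0) = 500 / 302 ≈ 1.6556
20 log₁₀(1.6556) ≈ 4.38 dB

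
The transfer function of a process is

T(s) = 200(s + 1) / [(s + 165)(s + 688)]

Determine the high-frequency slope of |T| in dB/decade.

-20 dB/decade

Each pole contributes −20 dB/decade at high frequency; each zero contributes +20 dB/decade.
Net: 1 zero(s) − 2 pole(s) → -20 dB/decade.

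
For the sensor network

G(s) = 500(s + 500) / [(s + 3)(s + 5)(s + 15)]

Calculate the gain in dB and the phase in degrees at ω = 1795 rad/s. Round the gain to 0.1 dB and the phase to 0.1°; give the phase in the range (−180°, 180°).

At s = jω = j1795:
zero (s+500): 500 + j1795 → |·| = √(500²+1795²) = √3472025 ≈ 1863.3, ∠ = arctan(1795/500) ≈ 74.43°
pole (s+3): 3 + j1795 → |·| = √(3²+1795²) = √3222034 ≈ 1795, ∠ = arctan(1795/3) ≈ 89.90°
pole (s+5): 5 + j1795 → |·| = √(5²+1795²) = √3222050 ≈ 1795, ∠ = arctan(1795/5) ≈ 89.84°
pole (s+15): 15 + j1795 → |·| = √(15²+1795²) = √3222250 ≈ 1795.1, ∠ = arctan(1795/15) ≈ 89.52°
|G| = 500 · 1863.3 / 5.7839e+09 ≈ 0.00016108
Gain = 20 log₁₀(0.00016108) ≈ -75.86 dB
∠G = 74.43° − 269.26° = -194.83° ≡ 165.17° (principal value)

-75.9 dB, 165.2°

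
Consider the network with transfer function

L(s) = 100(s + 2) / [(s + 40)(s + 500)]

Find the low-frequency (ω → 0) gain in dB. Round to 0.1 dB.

L(0) = 100·2 / (40·500) = 0.01
20 log₁₀(0.01) ≈ -40.00 dB

-40.0 dB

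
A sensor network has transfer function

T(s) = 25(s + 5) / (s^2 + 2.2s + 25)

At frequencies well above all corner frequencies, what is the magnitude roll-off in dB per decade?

-20 dB/decade

Each pole contributes −20 dB/decade at high frequency; each zero contributes +20 dB/decade.
Net: 1 zero(s) − 2 pole(s) → -20 dB/decade.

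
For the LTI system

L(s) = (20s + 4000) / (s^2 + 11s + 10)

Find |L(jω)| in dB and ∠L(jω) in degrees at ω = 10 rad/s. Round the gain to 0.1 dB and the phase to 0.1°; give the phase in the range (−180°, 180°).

29.0 dB, -126.4°

Substitute s = j10:
Numerator: 20(j10) + 4000 = 4000 + j200
Denominator: (j10)^2 + 11(j10) + 10 = -90 + j110
|N| = √(4000² + 200²) ≈ 4005, ∠N ≈ 2.86°
|D| = √(90² + 110²) ≈ 142.13, ∠D ≈ 129.29°
|L| = 4005 / 142.13 ≈ 28.178
Gain = 20 log₁₀(28.178) ≈ 29.00 dB
∠L = 2.86° − 129.29° = -126.43°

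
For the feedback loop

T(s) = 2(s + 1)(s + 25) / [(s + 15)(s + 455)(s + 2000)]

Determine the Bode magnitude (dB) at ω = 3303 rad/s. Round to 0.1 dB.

At s = jω = j3303:
zero (s+1): 1 + j3303 → |·| = √(1²+3303²) = √10909810 ≈ 3303, ∠ = arctan(3303/1) ≈ 89.98°
zero (s+25): 25 + j3303 → |·| = √(25²+3303²) = √10910434 ≈ 3303.1, ∠ = arctan(3303/25) ≈ 89.57°
pole (s+15): 15 + j3303 → |·| = √(15²+3303²) = √10910034 ≈ 3303, ∠ = arctan(3303/15) ≈ 89.74°
pole (s+455): 455 + j3303 → |·| = √(455²+3303²) = √11116834 ≈ 3334.2, ∠ = arctan(3303/455) ≈ 82.16°
pole (s+2000): 2000 + j3303 → |·| = √(2000²+3303²) = √14909809 ≈ 3861.3, ∠ = arctan(3303/2000) ≈ 58.80°
|T| = 2 · 1.091e+07 / 4.2524e+10 ≈ 0.00051312
Gain = 20 log₁₀(0.00051312) ≈ -65.80 dB

-65.8 dB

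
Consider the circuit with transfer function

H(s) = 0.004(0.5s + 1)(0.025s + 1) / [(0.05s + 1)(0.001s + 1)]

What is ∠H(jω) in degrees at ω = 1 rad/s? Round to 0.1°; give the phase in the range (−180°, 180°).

25.1°

At ω = 1 rad/s:
zero (1 + j1·0.5) = 1 + j0.5 → |·| ≈ 1.118, ∠ ≈ 26.57°
zero (1 + j1·0.025) = 1 + j0.025 → |·| ≈ 1.0003, ∠ ≈ 1.43°
pole (1 + j1·0.05) = 1 + j0.05 → |·| ≈ 1.0012, ∠ ≈ 2.86°
pole (1 + j1·0.001) = 1 + j0.001 → |·| ≈ 1, ∠ ≈ 0.06°
∠H = (26.57° + 1.43°) − (2.86° + 0.06°) = 25.08°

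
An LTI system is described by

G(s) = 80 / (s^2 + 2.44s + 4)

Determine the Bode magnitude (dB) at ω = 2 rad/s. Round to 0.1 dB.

At s = jω = j2:
quadratic: (j2)² + 2.44·j2 + 4 = 0 + j4.88 → |·| ≈ 4.88, ∠ ≈ 90.00°
|G| = 80 / 4.88 ≈ 16.393
Gain = 20 log₁₀(16.393) ≈ 24.29 dB

24.3 dB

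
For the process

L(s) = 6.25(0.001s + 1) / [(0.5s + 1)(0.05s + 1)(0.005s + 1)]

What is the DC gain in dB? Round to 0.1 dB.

L(0) = 6.25 · 1 / 1 = 6.25
20 log₁₀(6.25) ≈ 15.92 dB

15.9 dB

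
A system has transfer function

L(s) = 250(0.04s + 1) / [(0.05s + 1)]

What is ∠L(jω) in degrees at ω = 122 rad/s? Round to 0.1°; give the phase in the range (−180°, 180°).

At ω = 122 rad/s:
zero (1 + j122·0.04) = 1 + j4.88 → |·| ≈ 4.9814, ∠ ≈ 78.42°
pole (1 + j122·0.05) = 1 + j6.1 → |·| ≈ 6.1814, ∠ ≈ 80.69°
∠L = (78.42°) − (80.69°) = -2.27°

-2.3°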